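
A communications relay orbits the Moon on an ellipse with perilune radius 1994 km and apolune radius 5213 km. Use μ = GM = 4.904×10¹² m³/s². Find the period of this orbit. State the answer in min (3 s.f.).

Semi-major axis a = (r_p + r_a)/2 = (1994.0 + 5213.0)/2 = 3603.5 km = 3.604×10⁶ m.
By Kepler's third law T = 2π√(a³/μ) = 2π × 3.089×10³ = 1.941×10⁴ s.
= 323.5 min.

T ≈ 323 min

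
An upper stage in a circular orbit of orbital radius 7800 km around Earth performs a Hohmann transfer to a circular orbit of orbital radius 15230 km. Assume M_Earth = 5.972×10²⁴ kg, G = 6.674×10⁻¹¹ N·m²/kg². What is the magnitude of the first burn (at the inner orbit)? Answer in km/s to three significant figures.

μ = GM = 6.674×10⁻¹¹ × 5.972×10²⁴ = 3.986×10¹⁴ m³/s².
r₁ = 7800 km = 7.800×10⁶ m.
r₂ = 15230 km = 1.523×10⁷ m.
Transfer ellipse a_t = (r₁ + r₂)/2 = 1.152×10⁷ m.
At r₁: circular v_c1 = √(μ/r₁) = 7148 m/s; transfer-perigee v_p = √[μ(2/r₁ − 1/a_t)] = 8221 m/s.
Δv₁ = v_p − v_c1 = 1073 m/s.
= 1.073 km/s.

Δv ≈ 1.07 km/s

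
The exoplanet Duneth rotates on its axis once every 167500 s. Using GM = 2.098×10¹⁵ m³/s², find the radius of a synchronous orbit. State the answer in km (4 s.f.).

r_sync ≈ 1.142×10⁵ km

A synchronous orbit has period T, so by Kepler's third law a = (μT²/4π²)^(1/3).
μT²/4π² = 2.098×10¹⁵ × (1.675×10⁵)² / 39.48 = 1.491×10²⁴ m³.
a = 1.142×10⁸ m = 1.1424×10⁵ km.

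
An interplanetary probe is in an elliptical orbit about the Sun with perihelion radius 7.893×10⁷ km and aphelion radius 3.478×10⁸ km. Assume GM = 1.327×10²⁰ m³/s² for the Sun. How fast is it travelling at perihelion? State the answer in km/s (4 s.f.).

v ≈ 52.35 km/s

Semi-major axis a = (r_p + r_a)/2 = 2.1336×10⁸ km = 2.134×10¹¹ m.
Vis-viva: v² = μ(2/r − 1/a) = 1.327×10²⁰ × (2.534×10⁻¹¹ − 4.687×10⁻¹²) = 2.741×10⁹ m²/s².
v = 52350 m/s = 52.35 km/s.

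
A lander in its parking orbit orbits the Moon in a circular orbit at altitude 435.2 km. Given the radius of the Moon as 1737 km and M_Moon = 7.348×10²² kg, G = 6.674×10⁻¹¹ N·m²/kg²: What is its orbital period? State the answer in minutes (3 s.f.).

μ = GM = 6.674×10⁻¹¹ × 7.348×10²² = 4.904×10¹² m³/s².
r = 1737 + 435.2 = 2172.2 km = 2.1722×10⁶ m.
Kepler's third law: T = 2π√(r³/μ) = 2π√((2.172×10⁶)³ / 4.904×10¹²).
r³/μ = 2.090×10⁶ s², so T = 2π × 1.446×10³ = 9.083×10³ s.
Converting: 9.083×10³ s ÷ 60.00 = 151.4 minutes.

T ≈ 151 minutes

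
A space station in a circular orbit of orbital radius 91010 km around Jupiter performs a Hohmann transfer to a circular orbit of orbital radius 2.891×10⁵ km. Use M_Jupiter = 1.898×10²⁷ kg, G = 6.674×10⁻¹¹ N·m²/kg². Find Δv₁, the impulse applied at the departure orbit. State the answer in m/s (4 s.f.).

Δv ≈ 8706 m/s

μ = GM = 6.674×10⁻¹¹ × 1.898×10²⁷ = 1.267×10¹⁷ m³/s².
r₁ = 91010 km = 9.101×10⁷ m.
r₂ = 2.891×10⁵ km = 2.891×10⁸ m.
Transfer ellipse a_t = (r₁ + r₂)/2 = 1.901×10⁸ m.
At r₁: circular v_c1 = √(μ/r₁) = 37310 m/s; transfer-perijove v_p = √[μ(2/r₁ − 1/a_t)] = 46010 m/s.
Δv₁ = v_p − v_c1 = 8706 m/s.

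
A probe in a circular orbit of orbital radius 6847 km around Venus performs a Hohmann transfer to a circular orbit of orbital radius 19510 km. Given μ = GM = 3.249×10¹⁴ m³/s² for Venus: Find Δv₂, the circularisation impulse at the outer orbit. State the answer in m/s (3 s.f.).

r₁ = 6847 km = 6.847×10⁶ m.
r₂ = 19510 km = 1.951×10⁷ m.
Transfer ellipse a_t = (r₁ + r₂)/2 = 1.318×10⁷ m.
At r₁: circular v_c1 = √(μ/r₁) = 6889 m/s; transfer-periapsis v_p = √[μ(2/r₁ − 1/a_t)] = 8381 m/s.
At r₂: circular v_c2 = √(μ/r₂) = 4081 m/s; transfer-apoapsis v_a = √[μ(2/r₂ − 1/a_t)] = 2941 m/s.
Δv₂ = v_c2 − v_a = 1139 m/s.

Δv ≈ 1140 m/s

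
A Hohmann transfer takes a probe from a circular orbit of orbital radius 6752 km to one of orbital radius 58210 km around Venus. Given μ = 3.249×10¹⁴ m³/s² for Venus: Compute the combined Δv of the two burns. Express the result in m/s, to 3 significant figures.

Δv_total ≈ 3630 m/s

r₁ = 6752 km = 6.752×10⁶ m.
r₂ = 58210 km = 5.821×10⁷ m.
Transfer ellipse a_t = (r₁ + r₂)/2 = 3.248×10⁷ m.
At r₁: circular v_c1 = √(μ/r₁) = 6937 m/s; transfer-periapsis v_p = √[μ(2/r₁ − 1/a_t)] = 9286 m/s.
Δv₁ = v_p − v_c1 = 2350 m/s.
At r₂: circular v_c2 = √(μ/r₂) = 2363 m/s; transfer-apoapsis v_a = √[μ(2/r₂ − 1/a_t)] = 1077 m/s.
Δv₂ = v_c2 − v_a = 1285 m/s.
Total Δv = Δv₁ + Δv₂ = 3635 m/s.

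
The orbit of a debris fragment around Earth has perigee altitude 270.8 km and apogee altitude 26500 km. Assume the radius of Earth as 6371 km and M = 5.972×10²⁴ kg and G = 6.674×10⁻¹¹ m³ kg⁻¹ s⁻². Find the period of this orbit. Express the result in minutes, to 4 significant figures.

μ = GM = 6.674×10⁻¹¹ × 5.972×10²⁴ = 3.986×10¹⁴ m³/s².
r_p = 6371 + 270.8 = 6641.8 km = 6.6418×10⁶ m.
r_a = 6371 + 26500 = 32871 km = 3.2871×10⁷ m.
Semi-major axis a = (r_p + r_a)/2 = (6641.8 + 32871)/2 = 19756 km = 1.976×10⁷ m.
By Kepler's third law T = 2π√(a³/μ) = 2π × 4.399×10³ = 2.764×10⁴ s.
= 460.6 minutes.

T ≈ 460.6 minutes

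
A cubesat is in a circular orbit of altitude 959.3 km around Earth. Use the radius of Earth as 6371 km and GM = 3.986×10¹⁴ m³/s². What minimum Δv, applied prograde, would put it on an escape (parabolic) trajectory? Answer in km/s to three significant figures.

r = 6371 + 959.3 = 7330.3 km = 7.3303×10⁶ m.
Circular speed v_c = √(μ/r) = 7374 m/s.
Escape speed v_esc = √(2μ/r) = √2 × v_c = 10430 m/s.
Δv = v_esc − v_c = 3054 m/s = 3.054 km/s.

Δv ≈ 3.05 km/s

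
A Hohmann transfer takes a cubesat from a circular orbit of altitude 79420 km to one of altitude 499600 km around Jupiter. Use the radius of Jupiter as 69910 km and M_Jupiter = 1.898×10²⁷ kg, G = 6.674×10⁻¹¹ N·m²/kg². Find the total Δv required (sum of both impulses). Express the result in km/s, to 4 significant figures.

μ = GM = 6.674×10⁻¹¹ × 1.898×10²⁷ = 1.267×10¹⁷ m³/s².
r₁ = 69910 + 79420 = 149330 km = 1.4933×10⁸ m.
r₂ = 69910 + 499600 = 569510 km = 5.6951×10⁸ m.
Transfer ellipse a_t = (r₁ + r₂)/2 = 3.594×10⁸ m.
At r₁: circular v_c1 = √(μ/r₁) = 29130 m/s; transfer-perijove v_p = √[μ(2/r₁ − 1/a_t)] = 36660 m/s.
Δv₁ = v_p − v_c1 = 7537 m/s.
At r₂: circular v_c2 = √(μ/r₂) = 14910 m/s; transfer-apojove v_a = √[μ(2/r₂ − 1/a_t)] = 9613 m/s.
Δv₂ = v_c2 − v_a = 5301 m/s.
Total Δv = Δv₁ + Δv₂ = 12840 m/s = 12.84 km/s.

Δv_total ≈ 12.84 km/s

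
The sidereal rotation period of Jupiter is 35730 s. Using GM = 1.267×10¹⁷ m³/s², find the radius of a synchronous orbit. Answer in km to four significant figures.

r_sync ≈ 1.600×10⁵ km

A synchronous orbit has period T, so by Kepler's third law a = (μT²/4π²)^(1/3).
μT²/4π² = 1.267×10¹⁷ × (3.573×10⁴)² / 39.48 = 4.097×10²⁴ m³.
a = 1.600×10⁸ m = 1.6002×10⁵ km.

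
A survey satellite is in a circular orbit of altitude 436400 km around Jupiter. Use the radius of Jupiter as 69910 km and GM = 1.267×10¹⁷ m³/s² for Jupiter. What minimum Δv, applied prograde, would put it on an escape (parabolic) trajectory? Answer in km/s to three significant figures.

r = 69910 + 436400 = 506310 km = 5.0631×10⁸ m.
Circular speed v_c = √(μ/r) = 15820 m/s.
Escape speed v_esc = √(2μ/r) = √2 × v_c = 22370 m/s.
Δv = v_esc − v_c = 6552 m/s = 6.552 km/s.

Δv ≈ 6.55 km/s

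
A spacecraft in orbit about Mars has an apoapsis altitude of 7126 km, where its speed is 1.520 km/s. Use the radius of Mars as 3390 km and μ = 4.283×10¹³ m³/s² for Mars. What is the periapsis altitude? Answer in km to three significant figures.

periapsis altitude ≈ 774 km

r_a = 3390 + 7126 = 10516 km = 1.052×10⁷ m.
Specific energy ε = v²/2 − μ/r = -2.918×10⁶ J/kg, so a = −μ/(2ε) = 7.340×10⁶ m.
The apsides satisfy r_p + r_a = 2a, so the periapsis radius is 2a − r_a = 4.164×10⁶ m = 4163.7 km.
Periapsis altitude = 4163.7 − 3390 = 773.67 km.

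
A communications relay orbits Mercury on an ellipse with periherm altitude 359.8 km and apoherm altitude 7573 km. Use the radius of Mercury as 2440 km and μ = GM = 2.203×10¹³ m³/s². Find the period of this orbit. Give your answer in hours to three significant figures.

T ≈ 6.03 hours

r_p = 2440 + 359.8 = 2799.8 km = 2.7998×10⁶ m.
r_a = 2440 + 7573 = 10013 km = 1.0013×10⁷ m.
Semi-major axis a = (r_p + r_a)/2 = (2799.8 + 10013)/2 = 6406.4 km = 6.406×10⁶ m.
By Kepler's third law T = 2π√(a³/μ) = 2π × 3.455×10³ = 2.171×10⁴ s.
= 6.030 hours.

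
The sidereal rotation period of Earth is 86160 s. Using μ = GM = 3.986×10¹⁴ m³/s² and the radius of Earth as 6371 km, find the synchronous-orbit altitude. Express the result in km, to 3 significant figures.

A synchronous orbit has period T, so by Kepler's third law a = (μT²/4π²)^(1/3).
μT²/4π² = 3.986×10¹⁴ × (8.616×10⁴)² / 39.48 = 7.495×10²² m³.
a = 4.216×10⁷ m = 42163 km.
Altitude h = a − R = 42163 − 6371 = 35792 km.

h_sync ≈ 35800 km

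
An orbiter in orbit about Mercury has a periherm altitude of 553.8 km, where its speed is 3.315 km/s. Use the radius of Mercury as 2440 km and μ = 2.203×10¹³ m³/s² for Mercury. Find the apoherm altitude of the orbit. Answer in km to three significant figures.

r_p = 2440 + 553.8 = 2993.8 km = 2.994×10⁶ m.
Specific energy ε = v²/2 − μ/r = -1.864×10⁶ J/kg, so a = −μ/(2ε) = 5.910×10⁶ m.
The apsides satisfy r_p + r_a = 2a, so the apoherm radius is 2a − r_p = 8.825×10⁶ m = 8825.3 km.
Apoherm altitude = 8825.3 − 2440 = 6385.3 km.

apoherm altitude ≈ 6390 km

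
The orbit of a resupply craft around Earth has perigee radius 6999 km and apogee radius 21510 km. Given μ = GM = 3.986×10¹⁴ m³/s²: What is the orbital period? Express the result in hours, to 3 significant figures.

T ≈ 4.70 hours

Semi-major axis a = (r_p + r_a)/2 = (6999.0 + 21510)/2 = 14254 km = 1.425×10⁷ m.
By Kepler's third law T = 2π√(a³/μ) = 2π × 2.696×10³ = 1.694×10⁴ s.
= 4.705 hours.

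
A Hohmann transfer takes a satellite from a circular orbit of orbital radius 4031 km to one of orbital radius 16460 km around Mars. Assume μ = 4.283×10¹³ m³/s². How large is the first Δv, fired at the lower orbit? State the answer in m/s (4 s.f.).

Δv ≈ 872.0 m/s

r₁ = 4031 km = 4.031×10⁶ m.
r₂ = 16460 km = 1.646×10⁷ m.
Transfer ellipse a_t = (r₁ + r₂)/2 = 1.025×10⁷ m.
At r₁: circular v_c1 = √(μ/r₁) = 3260 m/s; transfer-periapsis v_p = √[μ(2/r₁ − 1/a_t)] = 4132 m/s.
Δv₁ = v_p − v_c1 = 872.0 m/s.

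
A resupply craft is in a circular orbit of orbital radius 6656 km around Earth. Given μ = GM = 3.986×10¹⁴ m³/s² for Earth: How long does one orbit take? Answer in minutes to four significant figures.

r = 6656 km = 6.656×10⁶ m.
Kepler's third law: T = 2π√(r³/μ) = 2π√((6.656×10⁶)³ / 3.986×10¹⁴).
r³/μ = 7.398×10⁵ s², so T = 2π × 8.601×10² = 5.404×10³ s.
Converting: 5.404×10³ s ÷ 60.00 = 90.07 minutes.

T ≈ 90.07 minutes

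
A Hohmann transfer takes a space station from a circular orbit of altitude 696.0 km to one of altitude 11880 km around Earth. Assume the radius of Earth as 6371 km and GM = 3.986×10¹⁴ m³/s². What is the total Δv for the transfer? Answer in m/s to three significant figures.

Δv_total ≈ 2690 m/s

r₁ = 6371 + 696.0 = 7067.0 km = 7.0670×10⁶ m.
r₂ = 6371 + 11880 = 18251 km = 1.8251×10⁷ m.
Transfer ellipse a_t = (r₁ + r₂)/2 = 1.266×10⁷ m.
At r₁: circular v_c1 = √(μ/r₁) = 7510 m/s; transfer-perigee v_p = √[μ(2/r₁ − 1/a_t)] = 9018 m/s.
Δv₁ = v_p − v_c1 = 1507 m/s.
At r₂: circular v_c2 = √(μ/r₂) = 4673 m/s; transfer-apogee v_a = √[μ(2/r₂ − 1/a_t)] = 3492 m/s.
Δv₂ = v_c2 − v_a = 1182 m/s.
Total Δv = Δv₁ + Δv₂ = 2689 m/s.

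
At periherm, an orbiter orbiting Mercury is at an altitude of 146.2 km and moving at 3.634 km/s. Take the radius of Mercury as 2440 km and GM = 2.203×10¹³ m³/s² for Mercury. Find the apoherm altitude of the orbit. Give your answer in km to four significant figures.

r_p = 2440 + 146.2 = 2586.2 km = 2.586×10⁶ m.
Specific energy ε = v²/2 − μ/r = -1.915×10⁶ J/kg, so a = −μ/(2ε) = 5.751×10⁶ m.
The apsides satisfy r_p + r_a = 2a, so the apoherm radius is 2a − r_p = 8.916×10⁶ m = 8915.8 km.
Apoherm altitude = 8915.8 − 2440 = 6475.8 km.

apoherm altitude ≈ 6476 km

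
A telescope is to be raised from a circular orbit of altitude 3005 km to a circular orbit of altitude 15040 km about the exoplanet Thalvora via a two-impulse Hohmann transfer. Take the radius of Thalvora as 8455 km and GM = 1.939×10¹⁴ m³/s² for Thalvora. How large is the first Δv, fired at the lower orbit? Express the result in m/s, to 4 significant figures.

Δv ≈ 655.8 m/s

r₁ = 8455 + 3005 = 11460 km = 1.1460×10⁷ m.
r₂ = 8455 + 15040 = 23495 km = 2.3495×10⁷ m.
Transfer ellipse a_t = (r₁ + r₂)/2 = 1.748×10⁷ m.
At r₁: circular v_c1 = √(μ/r₁) = 4113 m/s; transfer-periapsis v_p = √[μ(2/r₁ − 1/a_t)] = 4769 m/s.
Δv₁ = v_p − v_c1 = 655.8 m/s.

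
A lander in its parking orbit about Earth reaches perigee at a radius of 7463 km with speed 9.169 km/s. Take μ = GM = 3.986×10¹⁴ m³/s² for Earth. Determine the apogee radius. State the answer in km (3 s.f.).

apogee radius ≈ 27600 km

r_p = 7.463×10⁶ m.
Specific energy ε = v²/2 − μ/r = -1.137×10⁷ J/kg, so a = −μ/(2ε) = 1.752×10⁷ m.
The apsides satisfy r_p + r_a = 2a, so the apogee radius is 2a − r_p = 2.758×10⁷ m = 27579 km.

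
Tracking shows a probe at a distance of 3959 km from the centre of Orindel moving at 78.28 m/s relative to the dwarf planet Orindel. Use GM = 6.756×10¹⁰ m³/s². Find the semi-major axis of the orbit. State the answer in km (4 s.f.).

a ≈ 2413 km

r = 3.959×10⁶ m.
Vis-viva rearranged: 1/a = 2/r − v²/μ = 5.052×10⁻⁷ − 9.070×10⁻⁸ = 4.145×10⁻⁷ m⁻¹.
a = 2.413×10⁶ m = 2412.7 km.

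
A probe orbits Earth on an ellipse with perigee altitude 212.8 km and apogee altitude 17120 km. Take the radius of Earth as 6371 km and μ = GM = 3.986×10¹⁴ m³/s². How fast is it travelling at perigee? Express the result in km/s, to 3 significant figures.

r_p = 6371 + 212.8 = 6583.8 km = 6.5838×10⁶ m.
r_a = 6371 + 17120 = 23491 km = 2.3491×10⁷ m.
Semi-major axis a = (r_p + r_a)/2 = 15037 km = 1.504×10⁷ m.
Vis-viva: v² = μ(2/r − 1/a) = 3.986×10¹⁴ × (3.038×10⁻⁷ − 6.650×10⁻⁸) = 9.458×10⁷ m²/s².
v = 9725 m/s = 9.725 km/s.

v ≈ 9.73 km/s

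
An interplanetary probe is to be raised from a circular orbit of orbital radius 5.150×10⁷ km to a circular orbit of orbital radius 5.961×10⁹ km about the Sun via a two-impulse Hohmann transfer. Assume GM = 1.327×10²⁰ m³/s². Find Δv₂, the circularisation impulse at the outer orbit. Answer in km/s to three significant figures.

r₁ = 5.150×10⁷ km = 5.150×10¹⁰ m.
r₂ = 5.961×10⁹ km = 5.961×10¹² m.
Transfer ellipse a_t = (r₁ + r₂)/2 = 3.006×10¹² m.
At r₁: circular v_c1 = √(μ/r₁) = 50760 m/s; transfer-perihelion v_p = √[μ(2/r₁ − 1/a_t)] = 71480 m/s.
At r₂: circular v_c2 = √(μ/r₂) = 4718 m/s; transfer-aphelion v_a = √[μ(2/r₂ − 1/a_t)] = 617.5 m/s.
Δv₂ = v_c2 − v_a = 4101 m/s.
= 4.101 km/s.

Δv ≈ 4.10 km/s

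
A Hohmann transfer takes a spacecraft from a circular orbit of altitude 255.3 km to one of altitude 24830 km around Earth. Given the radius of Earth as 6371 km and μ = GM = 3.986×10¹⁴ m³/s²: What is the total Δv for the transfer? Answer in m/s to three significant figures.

r₁ = 6371 + 255.3 = 6626.3 km = 6.6263×10⁶ m.
r₂ = 6371 + 24830 = 31201 km = 3.1201×10⁷ m.
Transfer ellipse a_t = (r₁ + r₂)/2 = 1.891×10⁷ m.
At r₁: circular v_c1 = √(μ/r₁) = 7756 m/s; transfer-perigee v_p = √[μ(2/r₁ − 1/a_t)] = 9962 m/s.
Δv₁ = v_p − v_c1 = 2206 m/s.
At r₂: circular v_c2 = √(μ/r₂) = 3574 m/s; transfer-apogee v_a = √[μ(2/r₂ − 1/a_t)] = 2116 m/s.
Δv₂ = v_c2 − v_a = 1459 m/s.
Total Δv = Δv₁ + Δv₂ = 3664 m/s.

Δv_total ≈ 3660 m/s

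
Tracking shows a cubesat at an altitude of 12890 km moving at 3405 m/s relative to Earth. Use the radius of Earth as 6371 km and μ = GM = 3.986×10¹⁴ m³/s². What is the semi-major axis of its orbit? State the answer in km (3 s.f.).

a ≈ 13400 km

r = 6371 + 12890 = 19261 km = 1.926×10⁷ m.
Vis-viva rearranged: 1/a = 2/r − v²/μ = 1.038×10⁻⁷ − 2.909×10⁻⁸ = 7.475×10⁻⁸ m⁻¹.
a = 1.338×10⁷ m = 13378 km.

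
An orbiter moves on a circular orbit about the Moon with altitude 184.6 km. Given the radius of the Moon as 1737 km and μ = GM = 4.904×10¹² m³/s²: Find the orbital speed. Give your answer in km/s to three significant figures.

v ≈ 1.60 km/s

r = 1737 + 184.6 = 1921.6 km = 1.9216×10⁶ m.
For a circular orbit v = √(μ/r) = √(4.904×10¹² / 1.922×10⁶) = √(2.552×10⁶) = 1598 m/s.
That is 1.598 km/s.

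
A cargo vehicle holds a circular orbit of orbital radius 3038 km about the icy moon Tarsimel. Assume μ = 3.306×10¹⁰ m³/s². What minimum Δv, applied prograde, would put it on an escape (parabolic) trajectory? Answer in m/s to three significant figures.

Δv ≈ 43.2 m/s

r = 3038 km = 3.038×10⁶ m.
Circular speed v_c = √(μ/r) = 104.3 m/s.
Escape speed v_esc = √(2μ/r) = √2 × v_c = 147.5 m/s.
Δv = v_esc − v_c = 43.21 m/s.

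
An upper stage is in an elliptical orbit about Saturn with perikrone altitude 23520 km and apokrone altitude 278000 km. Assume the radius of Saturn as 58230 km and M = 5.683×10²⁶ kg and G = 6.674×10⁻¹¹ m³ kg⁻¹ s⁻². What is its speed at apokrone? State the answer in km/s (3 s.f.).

μ = GM = 6.674×10⁻¹¹ × 5.683×10²⁶ = 3.793×10¹⁶ m³/s².
r_p = 58230 + 23520 = 81750 km = 8.1750×10⁷ m.
r_a = 58230 + 278000 = 336230 km = 3.3623×10⁸ m.
Semi-major axis a = (r_p + r_a)/2 = 2.0899×10⁵ km = 2.090×10⁸ m.
Vis-viva: v² = μ(2/r − 1/a) = 3.793×10¹⁶ × (5.948×10⁻⁹ − 4.785×10⁻⁹) = 4.413×10⁷ m²/s².
v = 6643 m/s = 6.643 km/s.

v ≈ 6.64 km/s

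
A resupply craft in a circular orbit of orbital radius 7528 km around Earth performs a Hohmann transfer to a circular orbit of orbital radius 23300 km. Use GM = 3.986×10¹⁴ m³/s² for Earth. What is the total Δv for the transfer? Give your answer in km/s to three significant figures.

r₁ = 7528 km = 7.528×10⁶ m.
r₂ = 23300 km = 2.330×10⁷ m.
Transfer ellipse a_t = (r₁ + r₂)/2 = 1.541×10⁷ m.
At r₁: circular v_c1 = √(μ/r₁) = 7277 m/s; transfer-perigee v_p = √[μ(2/r₁ − 1/a_t)] = 8946 m/s.
Δv₁ = v_p − v_c1 = 1670 m/s.
At r₂: circular v_c2 = √(μ/r₂) = 4136 m/s; transfer-apogee v_a = √[μ(2/r₂ − 1/a_t)] = 2890 m/s.
Δv₂ = v_c2 − v_a = 1246 m/s.
Total Δv = Δv₁ + Δv₂ = 2915 m/s = 2.915 km/s.

Δv_total ≈ 2.92 km/s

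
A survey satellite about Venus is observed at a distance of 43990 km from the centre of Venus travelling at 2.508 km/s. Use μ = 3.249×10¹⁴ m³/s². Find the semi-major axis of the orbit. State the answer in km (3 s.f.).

r = 4.399×10⁷ m.
Specific orbital energy ε = v²/2 − μ/r = (2508)²/2 − 3.249×10¹⁴/4.399×10⁷ = -4.241×10⁶ J/kg.
Since ε = −μ/(2a), a = −μ/(2ε) = 3.831×10⁷ m = 38307 km.

a ≈ 38300 km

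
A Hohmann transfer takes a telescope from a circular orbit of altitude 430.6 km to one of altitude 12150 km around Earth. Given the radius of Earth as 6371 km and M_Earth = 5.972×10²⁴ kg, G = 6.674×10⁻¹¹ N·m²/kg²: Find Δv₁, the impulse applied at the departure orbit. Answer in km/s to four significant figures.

Δv ≈ 1.603 km/s

μ = GM = 6.674×10⁻¹¹ × 5.972×10²⁴ = 3.986×10¹⁴ m³/s².
r₁ = 6371 + 430.6 = 6801.6 km = 6.8016×10⁶ m.
r₂ = 6371 + 12150 = 18521 km = 1.8521×10⁷ m.
Transfer ellipse a_t = (r₁ + r₂)/2 = 1.266×10⁷ m.
At r₁: circular v_c1 = √(μ/r₁) = 7655 m/s; transfer-perigee v_p = √[μ(2/r₁ − 1/a_t)] = 9258 m/s.
Δv₁ = v_p − v_c1 = 1603 m/s.
= 1.603 km/s.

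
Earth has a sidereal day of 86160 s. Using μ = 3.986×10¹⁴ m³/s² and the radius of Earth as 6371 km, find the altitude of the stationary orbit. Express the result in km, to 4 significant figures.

A synchronous orbit has period T, so by Kepler's third law a = (μT²/4π²)^(1/3).
μT²/4π² = 3.986×10¹⁴ × (8.616×10⁴)² / 39.48 = 7.495×10²² m³.
a = 4.216×10⁷ m = 42163 km.
Altitude h = a − R = 42163 − 6371 = 35792 km.

h_sync ≈ 35790 km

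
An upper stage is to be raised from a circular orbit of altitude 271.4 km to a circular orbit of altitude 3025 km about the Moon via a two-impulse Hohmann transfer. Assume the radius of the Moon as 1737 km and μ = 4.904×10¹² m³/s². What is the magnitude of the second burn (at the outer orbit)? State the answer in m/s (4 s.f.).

Δv ≈ 233.1 m/s

r₁ = 1737 + 271.4 = 2008.4 km = 2.0084×10⁶ m.
r₂ = 1737 + 3025 = 4762.0 km = 4.7620×10⁶ m.
Transfer ellipse a_t = (r₁ + r₂)/2 = 3.385×10⁶ m.
At r₁: circular v_c1 = √(μ/r₁) = 1563 m/s; transfer-perilune v_p = √[μ(2/r₁ − 1/a_t)] = 1853 m/s.
At r₂: circular v_c2 = √(μ/r₂) = 1015 m/s; transfer-apolune v_a = √[μ(2/r₂ − 1/a_t)] = 781.7 m/s.
Δv₂ = v_c2 − v_a = 233.1 m/s.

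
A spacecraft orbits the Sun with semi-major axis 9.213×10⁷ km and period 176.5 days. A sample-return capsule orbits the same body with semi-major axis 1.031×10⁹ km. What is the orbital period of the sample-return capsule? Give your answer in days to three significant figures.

T₂ ≈ 6610 days

Kepler's third law: T² ∝ a³, so T₂ = T₁ (a₂/a₁)^(3/2).
a₂/a₁ = 11.19, (a₂/a₁)^(3/2) = 37.44.
T₂ = 176.5 × 37.44 = 6607 days.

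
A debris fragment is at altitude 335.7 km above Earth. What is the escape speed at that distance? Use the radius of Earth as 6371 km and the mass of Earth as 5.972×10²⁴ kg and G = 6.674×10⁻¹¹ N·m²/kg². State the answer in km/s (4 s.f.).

μ = GM = 6.674×10⁻¹¹ × 5.972×10²⁴ = 3.986×10¹⁴ m³/s².
r = 6371 + 335.7 = 6706.7 km = 6.7067×10⁶ m.
Escape speed v_esc = √(2μ/r) = √(2 × 3.986×10¹⁴ / 6.707×10⁶) = √(1.189×10⁸) = 10900 m/s.
= 10.90 km/s.

v_esc ≈ 10.90 km/s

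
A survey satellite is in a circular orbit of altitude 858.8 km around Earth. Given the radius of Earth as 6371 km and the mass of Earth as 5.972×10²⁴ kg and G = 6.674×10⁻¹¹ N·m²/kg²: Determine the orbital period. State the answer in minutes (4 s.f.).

T ≈ 102.0 minutes

μ = GM = 6.674×10⁻¹¹ × 5.972×10²⁴ = 3.986×10¹⁴ m³/s².
r = 6371 + 858.8 = 7229.8 km = 7.2298×10⁶ m.
Kepler's third law: T = 2π√(r³/μ) = 2π√((7.230×10⁶)³ / 3.986×10¹⁴).
r³/μ = 9.481×10⁵ s², so T = 2π × 9.737×10² = 6.118×10³ s.
Converting: 6.118×10³ s ÷ 60.00 = 102.0 minutes.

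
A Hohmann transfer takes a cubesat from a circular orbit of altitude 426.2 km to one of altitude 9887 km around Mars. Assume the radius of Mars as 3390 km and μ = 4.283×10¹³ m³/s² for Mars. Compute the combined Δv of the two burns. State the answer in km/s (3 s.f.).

r₁ = 3390 + 426.2 = 3816.2 km = 3.8162×10⁶ m.
r₂ = 3390 + 9887 = 13277 km = 1.3277×10⁷ m.
Transfer ellipse a_t = (r₁ + r₂)/2 = 8.547×10⁶ m.
At r₁: circular v_c1 = √(μ/r₁) = 3350 m/s; transfer-periapsis v_p = √[μ(2/r₁ − 1/a_t)] = 4176 m/s.
Δv₁ = v_p − v_c1 = 825.4 m/s.
At r₂: circular v_c2 = √(μ/r₂) = 1796 m/s; transfer-apoapsis v_a = √[μ(2/r₂ − 1/a_t)] = 1200 m/s.
Δv₂ = v_c2 − v_a = 595.9 m/s.
Total Δv = Δv₁ + Δv₂ = 1421 m/s = 1.421 km/s.

Δv_total ≈ 1.42 km/s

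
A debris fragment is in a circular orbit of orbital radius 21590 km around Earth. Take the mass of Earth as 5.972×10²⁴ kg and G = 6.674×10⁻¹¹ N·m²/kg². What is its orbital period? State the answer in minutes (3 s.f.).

T ≈ 526 minutes

μ = GM = 6.674×10⁻¹¹ × 5.972×10²⁴ = 3.986×10¹⁴ m³/s².
r = 21590 km = 2.159×10⁷ m.
Kepler's third law: T = 2π√(r³/μ) = 2π√((2.159×10⁷)³ / 3.986×10¹⁴).
r³/μ = 2.525×10⁷ s², so T = 2π × 5.025×10³ = 3.157×10⁴ s.
Converting: 3.157×10⁴ s ÷ 60.00 = 526.2 minutes.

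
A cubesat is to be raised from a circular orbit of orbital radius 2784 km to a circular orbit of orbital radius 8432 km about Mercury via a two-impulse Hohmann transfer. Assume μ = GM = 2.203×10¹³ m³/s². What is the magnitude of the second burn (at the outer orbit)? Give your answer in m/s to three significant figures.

Δv ≈ 478 m/s

r₁ = 2784 km = 2.784×10⁶ m.
r₂ = 8432 km = 8.432×10⁶ m.
Transfer ellipse a_t = (r₁ + r₂)/2 = 5.608×10⁶ m.
At r₁: circular v_c1 = √(μ/r₁) = 2813 m/s; transfer-periherm v_p = √[μ(2/r₁ − 1/a_t)] = 3449 m/s.
At r₂: circular v_c2 = √(μ/r₂) = 1616 m/s; transfer-apoherm v_a = √[μ(2/r₂ − 1/a_t)] = 1139 m/s.
Δv₂ = v_c2 − v_a = 477.5 m/s.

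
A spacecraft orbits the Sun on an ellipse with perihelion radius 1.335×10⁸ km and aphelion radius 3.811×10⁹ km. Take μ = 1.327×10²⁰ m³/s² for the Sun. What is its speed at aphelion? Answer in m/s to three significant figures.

v ≈ 1540 m/s

Semi-major axis a = (r_p + r_a)/2 = 1.9722×10⁹ km = 1.972×10¹² m.
Vis-viva: v² = μ(2/r − 1/a) = 1.327×10²⁰ × (5.248×10⁻¹³ − 5.070×10⁻¹³) = 2.357×10⁶ m²/s².
v = 1535 m/s.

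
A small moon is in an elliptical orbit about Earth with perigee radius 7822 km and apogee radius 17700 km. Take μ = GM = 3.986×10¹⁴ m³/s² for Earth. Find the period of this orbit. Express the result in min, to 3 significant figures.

T ≈ 239 min

Semi-major axis a = (r_p + r_a)/2 = (7822.0 + 17700)/2 = 12761 km = 1.276×10⁷ m.
By Kepler's third law T = 2π√(a³/μ) = 2π × 2.283×10³ = 1.435×10⁴ s.
= 239.1 min.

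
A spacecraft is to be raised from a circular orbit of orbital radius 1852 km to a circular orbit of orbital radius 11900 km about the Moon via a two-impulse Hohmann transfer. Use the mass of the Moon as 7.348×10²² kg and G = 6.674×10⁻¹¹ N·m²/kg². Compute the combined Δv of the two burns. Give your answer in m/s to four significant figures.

μ = GM = 6.674×10⁻¹¹ × 7.348×10²² = 4.904×10¹² m³/s².
r₁ = 1852 km = 1.852×10⁶ m.
r₂ = 11900 km = 1.190×10⁷ m.
Transfer ellipse a_t = (r₁ + r₂)/2 = 6.876×10⁶ m.
At r₁: circular v_c1 = √(μ/r₁) = 1627 m/s; transfer-perilune v_p = √[μ(2/r₁ − 1/a_t)] = 2141 m/s.
Δv₁ = v_p − v_c1 = 513.5 m/s.
At r₂: circular v_c2 = √(μ/r₂) = 642.0 m/s; transfer-apolune v_a = √[μ(2/r₂ − 1/a_t)] = 333.2 m/s.
Δv₂ = v_c2 − v_a = 308.8 m/s.
Total Δv = Δv₁ + Δv₂ = 822.3 m/s.

Δv_total ≈ 822.3 m/s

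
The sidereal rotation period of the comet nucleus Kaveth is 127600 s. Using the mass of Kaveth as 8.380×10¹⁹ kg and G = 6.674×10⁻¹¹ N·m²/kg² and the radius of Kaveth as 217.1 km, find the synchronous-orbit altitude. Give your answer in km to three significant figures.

μ = GM = 6.674×10⁻¹¹ × 8.380×10¹⁹ = 5.593×10⁹ m³/s².
A synchronous orbit has period T, so by Kepler's third law a = (μT²/4π²)^(1/3).
μT²/4π² = 5.593×10⁹ × (1.276×10⁵)² / 39.48 = 2.307×10¹⁸ m³.
a = 1.321×10⁶ m = 1321.3 km.
Altitude h = a − R = 1321.3 − 217.1 = 1104.2 km.

h_sync ≈ 1100 km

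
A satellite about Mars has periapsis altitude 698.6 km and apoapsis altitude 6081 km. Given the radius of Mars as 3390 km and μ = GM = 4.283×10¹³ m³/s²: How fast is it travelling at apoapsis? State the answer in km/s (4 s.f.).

r_p = 3390 + 698.6 = 4088.6 km = 4.0886×10⁶ m.
r_a = 3390 + 6081 = 9471.0 km = 9.4710×10⁶ m.
Semi-major axis a = (r_p + r_a)/2 = 6779.8 km = 6.780×10⁶ m.
Vis-viva: v² = μ(2/r − 1/a) = 4.283×10¹³ × (2.112×10⁻⁷ − 1.475×10⁻⁷) = 2.727×10⁶ m²/s².
v = 1651 m/s = 1.651 km/s.

v ≈ 1.651 km/s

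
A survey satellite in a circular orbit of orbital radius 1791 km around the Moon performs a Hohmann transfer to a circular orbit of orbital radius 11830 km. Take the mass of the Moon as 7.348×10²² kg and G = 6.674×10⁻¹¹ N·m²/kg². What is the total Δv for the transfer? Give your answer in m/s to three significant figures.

Δv_total ≈ 840 m/s

μ = GM = 6.674×10⁻¹¹ × 7.348×10²² = 4.904×10¹² m³/s².
r₁ = 1791 km = 1.791×10⁶ m.
r₂ = 11830 km = 1.183×10⁷ m.
Transfer ellipse a_t = (r₁ + r₂)/2 = 6.810×10⁶ m.
At r₁: circular v_c1 = √(μ/r₁) = 1655 m/s; transfer-perilune v_p = √[μ(2/r₁ − 1/a_t)] = 2181 m/s.
Δv₁ = v_p − v_c1 = 526.1 m/s.
At r₂: circular v_c2 = √(μ/r₂) = 643.9 m/s; transfer-apolune v_a = √[μ(2/r₂ − 1/a_t)] = 330.2 m/s.
Δv₂ = v_c2 − v_a = 313.7 m/s.
Total Δv = Δv₁ + Δv₂ = 839.8 m/s.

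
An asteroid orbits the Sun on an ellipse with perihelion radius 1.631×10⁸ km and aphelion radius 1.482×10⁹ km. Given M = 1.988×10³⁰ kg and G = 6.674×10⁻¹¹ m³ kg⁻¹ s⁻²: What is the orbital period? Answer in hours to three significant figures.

T ≈ 113000 hours

μ = GM = 6.674×10⁻¹¹ × 1.988×10³⁰ = 1.327×10²⁰ m³/s².
Semi-major axis a = (r_p + r_a)/2 = (1.6310×10⁸ + 1.4820×10⁹)/2 = 8.2255×10⁸ km = 8.226×10¹¹ m.
By Kepler's third law T = 2π√(a³/μ) = 2π × 6.477×10⁷ = 4.069×10⁸ s.
= 1.130×10⁵ hours.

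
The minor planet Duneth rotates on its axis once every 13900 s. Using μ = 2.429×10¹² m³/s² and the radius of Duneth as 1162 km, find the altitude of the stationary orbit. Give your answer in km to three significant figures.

A synchronous orbit has period T, so by Kepler's third law a = (μT²/4π²)^(1/3).
μT²/4π² = 2.429×10¹² × (1.390×10⁴)² / 39.48 = 1.189×10¹⁹ m³.
a = 2.282×10⁶ m = 2282.3 km.
Altitude h = a − R = 2282.3 − 1162 = 1120.3 km.

h_sync ≈ 1120 km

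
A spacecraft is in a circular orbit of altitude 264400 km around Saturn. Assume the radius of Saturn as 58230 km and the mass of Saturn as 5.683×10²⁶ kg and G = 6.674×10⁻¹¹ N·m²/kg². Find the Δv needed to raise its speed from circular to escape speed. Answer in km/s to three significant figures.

μ = GM = 6.674×10⁻¹¹ × 5.683×10²⁶ = 3.793×10¹⁶ m³/s².
r = 58230 + 264400 = 322630 km = 3.2263×10⁸ m.
Circular speed v_c = √(μ/r) = 10840 m/s.
Escape speed v_esc = √(2μ/r) = √2 × v_c = 15330 m/s.
Δv = v_esc − v_c = 4491 m/s = 4.491 km/s.

Δv ≈ 4.49 km/s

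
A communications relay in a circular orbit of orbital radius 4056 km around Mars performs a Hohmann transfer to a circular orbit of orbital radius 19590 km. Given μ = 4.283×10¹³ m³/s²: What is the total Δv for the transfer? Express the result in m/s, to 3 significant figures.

r₁ = 4056 km = 4.056×10⁶ m.
r₂ = 19590 km = 1.959×10⁷ m.
Transfer ellipse a_t = (r₁ + r₂)/2 = 1.182×10⁷ m.
At r₁: circular v_c1 = √(μ/r₁) = 3250 m/s; transfer-periapsis v_p = √[μ(2/r₁ − 1/a_t)] = 4183 m/s.
Δv₁ = v_p − v_c1 = 933.3 m/s.
At r₂: circular v_c2 = √(μ/r₂) = 1479 m/s; transfer-apoapsis v_a = √[μ(2/r₂ − 1/a_t)] = 866.0 m/s.
Δv₂ = v_c2 − v_a = 612.6 m/s.
Total Δv = Δv₁ + Δv₂ = 1546 m/s.

Δv_total ≈ 1550 m/s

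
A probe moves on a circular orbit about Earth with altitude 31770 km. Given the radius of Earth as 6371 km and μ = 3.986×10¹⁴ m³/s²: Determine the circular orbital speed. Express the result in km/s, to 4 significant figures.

r = 6371 + 31770 = 38141 km = 3.8141×10⁷ m.
For a circular orbit v = √(μ/r) = √(3.986×10¹⁴ / 3.814×10⁷) = √(1.045×10⁷) = 3233 m/s.
That is 3.233 km/s.

v ≈ 3.233 km/s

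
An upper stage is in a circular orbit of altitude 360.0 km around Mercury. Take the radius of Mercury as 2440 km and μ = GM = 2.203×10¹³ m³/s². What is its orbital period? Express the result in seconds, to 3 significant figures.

r = 2440 + 360.0 = 2800.0 km = 2.8000×10⁶ m.
Kepler's third law: T = 2π√(r³/μ) = 2π√((2.800×10⁶)³ / 2.203×10¹³).
r³/μ = 9.965×10⁵ s², so T = 2π × 9.982×10² = 6.272×10³ s.

T ≈ 6270 seconds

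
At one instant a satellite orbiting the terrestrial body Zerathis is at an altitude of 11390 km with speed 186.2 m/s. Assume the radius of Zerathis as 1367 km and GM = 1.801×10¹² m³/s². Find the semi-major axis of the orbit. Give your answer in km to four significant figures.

a ≈ 7271 km

r = 1367 + 11390 = 12757 km = 1.276×10⁷ m.
Vis-viva rearranged: 1/a = 2/r − v²/μ = 1.568×10⁻⁷ − 1.925×10⁻⁸ = 1.375×10⁻⁷ m⁻¹.
a = 7.271×10⁶ m = 7271.4 km.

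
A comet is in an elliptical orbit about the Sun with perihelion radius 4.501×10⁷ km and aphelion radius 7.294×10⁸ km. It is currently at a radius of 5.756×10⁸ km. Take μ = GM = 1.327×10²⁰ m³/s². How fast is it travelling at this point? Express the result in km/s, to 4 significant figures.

v ≈ 10.88 km/s

Semi-major axis a = (r_p + r_a)/2 = 3.8720×10⁸ km = 3.872×10¹¹ m.
Vis-viva: v² = μ(2/r − 1/a) = 1.327×10²⁰ × (3.475×10⁻¹² − 2.583×10⁻¹²) = 1.184×10⁸ m²/s².
v = 10880 m/s = 10.88 km/s.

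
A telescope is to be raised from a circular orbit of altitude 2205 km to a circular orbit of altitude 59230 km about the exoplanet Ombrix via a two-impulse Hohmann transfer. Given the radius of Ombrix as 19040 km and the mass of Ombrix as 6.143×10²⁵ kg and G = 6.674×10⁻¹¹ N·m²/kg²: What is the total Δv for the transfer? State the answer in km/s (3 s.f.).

μ = GM = 6.674×10⁻¹¹ × 6.143×10²⁵ = 4.100×10¹⁵ m³/s².
r₁ = 19040 + 2205 = 21245 km = 2.1245×10⁷ m.
r₂ = 19040 + 59230 = 78270 km = 7.8270×10⁷ m.
Transfer ellipse a_t = (r₁ + r₂)/2 = 4.976×10⁷ m.
At r₁: circular v_c1 = √(μ/r₁) = 13890 m/s; transfer-periapsis v_p = √[μ(2/r₁ − 1/a_t)] = 17420 m/s.
Δv₁ = v_p − v_c1 = 3531 m/s.
At r₂: circular v_c2 = √(μ/r₂) = 7237 m/s; transfer-apoapsis v_a = √[μ(2/r₂ − 1/a_t)] = 4729 m/s.
Δv₂ = v_c2 − v_a = 2508 m/s.
Total Δv = Δv₁ + Δv₂ = 6040 m/s = 6.040 km/s.

Δv_total ≈ 6.04 km/s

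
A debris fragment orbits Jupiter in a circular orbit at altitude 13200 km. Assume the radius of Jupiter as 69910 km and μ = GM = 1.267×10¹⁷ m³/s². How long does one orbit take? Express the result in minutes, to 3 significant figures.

T ≈ 223 minutes

r = 69910 + 13200 = 83110 km = 8.3110×10⁷ m.
Kepler's third law: T = 2π√(r³/μ) = 2π√((8.311×10⁷)³ / 1.267×10¹⁷).
r³/μ = 4.531×10⁶ s², so T = 2π × 2.129×10³ = 1.337×10⁴ s.
Converting: 1.337×10⁴ s ÷ 60.00 = 222.9 minutes.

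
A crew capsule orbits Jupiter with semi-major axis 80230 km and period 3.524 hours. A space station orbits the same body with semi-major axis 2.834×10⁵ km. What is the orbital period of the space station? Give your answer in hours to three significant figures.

Kepler's third law: T² ∝ a³, so T₂ = T₁ (a₂/a₁)^(3/2).
a₂/a₁ = 3.532, (a₂/a₁)^(3/2) = 6.639.
T₂ = 3.524 × 6.639 = 23.40 hours.

T₂ ≈ 23.4 hours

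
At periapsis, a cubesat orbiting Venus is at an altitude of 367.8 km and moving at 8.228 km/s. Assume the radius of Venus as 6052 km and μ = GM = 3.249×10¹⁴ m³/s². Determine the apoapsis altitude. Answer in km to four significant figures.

apoapsis altitude ≈ 6915 km

r_p = 6052 + 367.8 = 6419.8 km = 6.420×10⁶ m.
Specific energy ε = v²/2 − μ/r = -1.676×10⁷ J/kg, so a = −μ/(2ε) = 9.693×10⁶ m.
The apsides satisfy r_p + r_a = 2a, so the apoapsis radius is 2a − r_p = 1.297×10⁷ m = 12967 km.
Apoapsis altitude = 12967 − 6052 = 6914.7 km.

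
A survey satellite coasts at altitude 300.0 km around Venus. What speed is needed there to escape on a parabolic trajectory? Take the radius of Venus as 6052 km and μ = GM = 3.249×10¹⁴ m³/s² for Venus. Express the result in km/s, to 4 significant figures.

r = 6052 + 300.0 = 6352.0 km = 6.3520×10⁶ m.
Escape speed v_esc = √(2μ/r) = √(2 × 3.249×10¹⁴ / 6.352×10⁶) = √(1.023×10⁸) = 10110 m/s.
= 10.11 km/s.

v_esc ≈ 10.11 km/s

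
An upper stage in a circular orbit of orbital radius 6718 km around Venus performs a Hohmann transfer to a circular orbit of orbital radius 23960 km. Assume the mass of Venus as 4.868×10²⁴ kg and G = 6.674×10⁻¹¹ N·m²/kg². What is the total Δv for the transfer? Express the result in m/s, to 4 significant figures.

Δv_total ≈ 2983 m/s

μ = GM = 6.674×10⁻¹¹ × 4.868×10²⁴ = 3.249×10¹⁴ m³/s².
r₁ = 6718 km = 6.718×10⁶ m.
r₂ = 23960 km = 2.396×10⁷ m.
Transfer ellipse a_t = (r₁ + r₂)/2 = 1.534×10⁷ m.
At r₁: circular v_c1 = √(μ/r₁) = 6954 m/s; transfer-periapsis v_p = √[μ(2/r₁ − 1/a_t)] = 8691 m/s.
Δv₁ = v_p − v_c1 = 1737 m/s.
At r₂: circular v_c2 = √(μ/r₂) = 3682 m/s; transfer-apoapsis v_a = √[μ(2/r₂ − 1/a_t)] = 2437 m/s.
Δv₂ = v_c2 − v_a = 1245 m/s.
Total Δv = Δv₁ + Δv₂ = 2983 m/s.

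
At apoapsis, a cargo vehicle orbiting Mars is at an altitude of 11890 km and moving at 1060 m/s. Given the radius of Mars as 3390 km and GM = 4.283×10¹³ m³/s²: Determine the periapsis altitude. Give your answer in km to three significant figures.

r_a = 3390 + 11890 = 15280 km = 1.528×10⁷ m.
Specific energy ε = v²/2 − μ/r = -2.241×10⁶ J/kg, so a = −μ/(2ε) = 9.555×10⁶ m.
The apsides satisfy r_p + r_a = 2a, so the periapsis radius is 2a − r_a = 3.830×10⁶ m = 3830.2 km.
Periapsis altitude = 3830.2 − 3390 = 440.21 km.

periapsis altitude ≈ 440 km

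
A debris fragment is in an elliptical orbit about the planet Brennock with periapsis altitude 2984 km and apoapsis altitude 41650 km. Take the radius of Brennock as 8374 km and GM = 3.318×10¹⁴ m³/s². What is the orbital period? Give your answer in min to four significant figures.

T ≈ 977.5 min

r_p = 8374 + 2984 = 11358 km = 1.1358×10⁷ m.
r_a = 8374 + 41650 = 50024 km = 5.0024×10⁷ m.
Semi-major axis a = (r_p + r_a)/2 = (11358 + 50024)/2 = 30691 km = 3.069×10⁷ m.
By Kepler's third law T = 2π√(a³/μ) = 2π × 9.334×10³ = 5.865×10⁴ s.
= 977.5 min.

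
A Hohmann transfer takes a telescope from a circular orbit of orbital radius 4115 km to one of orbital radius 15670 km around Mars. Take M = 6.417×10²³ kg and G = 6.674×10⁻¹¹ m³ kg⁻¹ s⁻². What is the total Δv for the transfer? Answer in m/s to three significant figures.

Δv_total ≈ 1420 m/s

μ = GM = 6.674×10⁻¹¹ × 6.417×10²³ = 4.283×10¹³ m³/s².
r₁ = 4115 km = 4.115×10⁶ m.
r₂ = 15670 km = 1.567×10⁷ m.
Transfer ellipse a_t = (r₁ + r₂)/2 = 9.892×10⁶ m.
At r₁: circular v_c1 = √(μ/r₁) = 3226 m/s; transfer-periapsis v_p = √[μ(2/r₁ − 1/a_t)] = 4060 m/s.
Δv₁ = v_p − v_c1 = 834.2 m/s.
At r₂: circular v_c2 = √(μ/r₂) = 1653 m/s; transfer-apoapsis v_a = √[μ(2/r₂ − 1/a_t)] = 1066 m/s.
Δv₂ = v_c2 − v_a = 587.0 m/s.
Total Δv = Δv₁ + Δv₂ = 1421 m/s.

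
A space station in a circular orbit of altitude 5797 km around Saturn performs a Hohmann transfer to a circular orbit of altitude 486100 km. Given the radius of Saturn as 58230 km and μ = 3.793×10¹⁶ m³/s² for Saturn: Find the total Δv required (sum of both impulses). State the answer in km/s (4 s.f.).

r₁ = 58230 + 5797 = 64027 km = 6.4027×10⁷ m.
r₂ = 58230 + 486100 = 544330 km = 5.4433×10⁸ m.
Transfer ellipse a_t = (r₁ + r₂)/2 = 3.042×10⁸ m.
At r₁: circular v_c1 = √(μ/r₁) = 24340 m/s; transfer-perikrone v_p = √[μ(2/r₁ − 1/a_t)] = 32560 m/s.
Δv₁ = v_p − v_c1 = 8220 m/s.
At r₂: circular v_c2 = √(μ/r₂) = 8348 m/s; transfer-apokrone v_a = √[μ(2/r₂ − 1/a_t)] = 3830 m/s.
Δv₂ = v_c2 − v_a = 4518 m/s.
Total Δv = Δv₁ + Δv₂ = 12740 m/s = 12.74 km/s.

Δv_total ≈ 12.74 km/s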